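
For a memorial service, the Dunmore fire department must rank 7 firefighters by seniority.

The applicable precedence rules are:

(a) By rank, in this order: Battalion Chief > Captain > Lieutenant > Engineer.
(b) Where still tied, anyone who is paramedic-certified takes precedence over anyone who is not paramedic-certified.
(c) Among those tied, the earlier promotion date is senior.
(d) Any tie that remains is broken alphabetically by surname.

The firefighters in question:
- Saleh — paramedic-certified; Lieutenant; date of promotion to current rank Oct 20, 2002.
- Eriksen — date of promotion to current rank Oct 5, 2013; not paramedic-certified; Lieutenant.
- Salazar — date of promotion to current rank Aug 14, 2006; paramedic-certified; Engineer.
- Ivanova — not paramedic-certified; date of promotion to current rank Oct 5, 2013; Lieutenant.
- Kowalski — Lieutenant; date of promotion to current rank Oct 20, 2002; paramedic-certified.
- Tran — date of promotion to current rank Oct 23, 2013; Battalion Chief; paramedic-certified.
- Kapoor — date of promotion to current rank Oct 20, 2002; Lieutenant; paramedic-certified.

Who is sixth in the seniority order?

By rank: Tran (Battalion Chief); then Kapoor, Kowalski, Saleh, Eriksen and Ivanova (Lieutenant); then Salazar (Engineer).
Among Kapoor, Kowalski, Saleh, Eriksen and Ivanova, paramedic-certified before not paramedic-certified: Kapoor, Kowalski and Saleh (paramedic-certified) before Eriksen and Ivanova (not paramedic-certified).
Kapoor, Kowalski and Saleh all have date of promotion to current rank Oct 20, 2002, so the next rule applies.
Among Kapoor, Kowalski and Saleh, alphabetically by surname: Kapoor before Kowalski before Saleh.
Eriksen and Ivanova both have date of promotion to current rank Oct 5, 2013, so the next rule applies.
Among Eriksen and Ivanova, alphabetically by surname: Eriksen before Ivanova.
Order: Tran, Kapoor, Kowalski, Saleh, Eriksen, Ivanova, Salazar.

Ivanova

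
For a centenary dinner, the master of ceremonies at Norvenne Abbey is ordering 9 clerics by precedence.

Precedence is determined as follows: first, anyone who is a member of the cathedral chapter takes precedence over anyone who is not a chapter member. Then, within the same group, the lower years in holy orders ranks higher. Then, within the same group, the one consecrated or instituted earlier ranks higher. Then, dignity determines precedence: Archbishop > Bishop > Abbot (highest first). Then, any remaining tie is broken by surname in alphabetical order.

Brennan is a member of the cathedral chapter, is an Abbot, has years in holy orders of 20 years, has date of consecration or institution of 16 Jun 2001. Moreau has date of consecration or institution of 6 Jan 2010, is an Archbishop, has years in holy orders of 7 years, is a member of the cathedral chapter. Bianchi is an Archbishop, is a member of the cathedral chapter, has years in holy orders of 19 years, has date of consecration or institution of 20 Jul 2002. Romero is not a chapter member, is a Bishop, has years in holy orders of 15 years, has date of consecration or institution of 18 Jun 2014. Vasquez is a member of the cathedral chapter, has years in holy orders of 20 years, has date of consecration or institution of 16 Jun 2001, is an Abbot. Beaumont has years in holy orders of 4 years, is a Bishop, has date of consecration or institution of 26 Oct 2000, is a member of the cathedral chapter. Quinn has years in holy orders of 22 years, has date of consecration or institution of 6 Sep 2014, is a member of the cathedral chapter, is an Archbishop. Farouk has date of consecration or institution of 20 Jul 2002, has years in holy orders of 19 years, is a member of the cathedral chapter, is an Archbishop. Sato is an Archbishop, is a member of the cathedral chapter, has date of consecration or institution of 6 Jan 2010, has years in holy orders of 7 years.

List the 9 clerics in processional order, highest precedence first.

By the first rule: Beaumont, Moreau, Sato, Bianchi, Farouk, Brennan, Vasquez and Quinn (each a member of the cathedral chapter); then Romero (not a chapter member).
Among Beaumont, Moreau, Sato, Bianchi, Farouk, Brennan, Vasquez and Quinn, by years in holy orders (lower first): Beaumont (4 years) before Moreau and Sato (7 years) before Bianchi and Farouk (19 years) before Brennan and Vasquez (20 years) before Quinn (22 years).
Moreau and Sato both have date of consecration or institution 6 Jan 2010, so the next rule applies.
Moreau and Sato are each Archbishop, so the next rule applies.
Among Moreau and Sato, alphabetically by surname: Moreau before Sato.
Bianchi and Farouk both have date of consecration or institution 20 Jul 2002, so the next rule applies.
Bianchi and Farouk are each Archbishop, so the next rule applies.
Among Bianchi and Farouk, alphabetically by surname: Bianchi before Farouk.
Brennan and Vasquez both have date of consecration or institution 16 Jun 2001, so the next rule applies.
Brennan and Vasquez are each Abbot, so the next rule applies.
Among Brennan and Vasquez, alphabetically by surname: Brennan before Vasquez.
Full order: Beaumont, Moreau, Sato, Bianchi, Farouk, Brennan, Vasquez, Quinn, Romero.

Beaumont, Moreau, Sato, Bianchi, Farouk, Brennan, Vasquez, Quinn, Romero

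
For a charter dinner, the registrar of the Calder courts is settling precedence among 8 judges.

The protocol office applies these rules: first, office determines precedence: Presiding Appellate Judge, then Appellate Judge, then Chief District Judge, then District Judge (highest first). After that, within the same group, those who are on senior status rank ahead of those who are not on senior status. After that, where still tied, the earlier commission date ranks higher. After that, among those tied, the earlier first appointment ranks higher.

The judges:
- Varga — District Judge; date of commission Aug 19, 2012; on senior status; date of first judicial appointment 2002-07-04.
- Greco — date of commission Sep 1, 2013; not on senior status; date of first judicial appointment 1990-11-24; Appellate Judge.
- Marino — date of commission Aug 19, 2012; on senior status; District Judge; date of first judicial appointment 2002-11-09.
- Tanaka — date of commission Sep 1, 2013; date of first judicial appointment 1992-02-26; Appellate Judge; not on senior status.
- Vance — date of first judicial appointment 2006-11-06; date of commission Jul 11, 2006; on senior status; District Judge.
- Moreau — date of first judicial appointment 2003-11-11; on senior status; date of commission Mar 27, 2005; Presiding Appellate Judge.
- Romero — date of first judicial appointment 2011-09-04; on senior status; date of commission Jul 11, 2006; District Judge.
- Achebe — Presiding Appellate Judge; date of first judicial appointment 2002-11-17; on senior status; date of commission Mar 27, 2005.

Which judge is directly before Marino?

Varga

By office: Achebe and Moreau (Presiding Appellate Judge); then Greco and Tanaka (Appellate Judge); then Vance, Romero, Varga and Marino (District Judge).
Achebe and Moreau are each on senior status, so the next rule applies.
Achebe and Moreau both have date of commission Mar 27, 2005, so the next rule applies.
Among Achebe and Moreau, by date of first judicial appointment (earlier first): Achebe (2002-11-17) before Moreau (2003-11-11).
Greco and Tanaka are each not on senior status, so the next rule applies.
Greco and Tanaka both have date of commission Sep 1, 2013, so the next rule applies.
Among Greco and Tanaka, by date of first judicial appointment (earlier first): Greco (1990-11-24) before Tanaka (1992-02-26).
Vance, Romero, Varga and Marino are each on senior status, so the next rule applies.
Among Vance, Romero, Varga and Marino, by date of commission (earlier first): Vance and Romero (Jul 11, 2006) before Varga and Marino (Aug 19, 2012).
Among Vance and Romero, by date of first judicial appointment (earlier first): Vance (2006-11-06) before Romero (2011-09-04).
Among Varga and Marino, by date of first judicial appointment (earlier first): Varga (2002-07-04) before Marino (2002-11-09).
Order: Achebe, Moreau, Greco, Tanaka, Vance, Romero, Varga, Marino.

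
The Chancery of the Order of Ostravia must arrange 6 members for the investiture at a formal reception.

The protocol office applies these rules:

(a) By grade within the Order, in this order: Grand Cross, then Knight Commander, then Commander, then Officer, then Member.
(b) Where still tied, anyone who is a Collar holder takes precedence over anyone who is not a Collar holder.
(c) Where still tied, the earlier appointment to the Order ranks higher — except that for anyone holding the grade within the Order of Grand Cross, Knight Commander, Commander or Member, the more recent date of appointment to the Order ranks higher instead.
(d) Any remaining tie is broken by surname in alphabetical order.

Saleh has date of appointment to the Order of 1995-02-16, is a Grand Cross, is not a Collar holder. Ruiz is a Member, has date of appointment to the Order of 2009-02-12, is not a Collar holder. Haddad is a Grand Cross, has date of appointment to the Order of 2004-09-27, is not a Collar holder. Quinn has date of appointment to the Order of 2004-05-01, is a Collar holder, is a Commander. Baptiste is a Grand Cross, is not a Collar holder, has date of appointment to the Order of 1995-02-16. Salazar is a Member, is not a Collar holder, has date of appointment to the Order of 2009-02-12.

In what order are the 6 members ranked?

By grade within the Order: Haddad, Baptiste and Saleh (Grand Cross); then Quinn (Commander); then Ruiz and Salazar (Member).
Haddad, Baptiste and Saleh are each not a Collar holder, so the next rule applies.
Among Haddad, Baptiste and Saleh, by date of appointment to the Order (later first) (reversed rule for this group): Haddad (2004-09-27) before Baptiste and Saleh (1995-02-16).
Among Baptiste and Saleh, alphabetically by surname: Baptiste before Saleh.
Ruiz and Salazar are each not a Collar holder, so the next rule applies.
Ruiz and Salazar both have date of appointment to the Order 2009-02-12, so the next rule applies.
Among Ruiz and Salazar, alphabetically by surname: Ruiz before Salazar.
Full order: Haddad, Baptiste, Saleh, Quinn, Ruiz, Salazar.

Haddad, Baptiste, Saleh, Quinn, Ruiz, Salazar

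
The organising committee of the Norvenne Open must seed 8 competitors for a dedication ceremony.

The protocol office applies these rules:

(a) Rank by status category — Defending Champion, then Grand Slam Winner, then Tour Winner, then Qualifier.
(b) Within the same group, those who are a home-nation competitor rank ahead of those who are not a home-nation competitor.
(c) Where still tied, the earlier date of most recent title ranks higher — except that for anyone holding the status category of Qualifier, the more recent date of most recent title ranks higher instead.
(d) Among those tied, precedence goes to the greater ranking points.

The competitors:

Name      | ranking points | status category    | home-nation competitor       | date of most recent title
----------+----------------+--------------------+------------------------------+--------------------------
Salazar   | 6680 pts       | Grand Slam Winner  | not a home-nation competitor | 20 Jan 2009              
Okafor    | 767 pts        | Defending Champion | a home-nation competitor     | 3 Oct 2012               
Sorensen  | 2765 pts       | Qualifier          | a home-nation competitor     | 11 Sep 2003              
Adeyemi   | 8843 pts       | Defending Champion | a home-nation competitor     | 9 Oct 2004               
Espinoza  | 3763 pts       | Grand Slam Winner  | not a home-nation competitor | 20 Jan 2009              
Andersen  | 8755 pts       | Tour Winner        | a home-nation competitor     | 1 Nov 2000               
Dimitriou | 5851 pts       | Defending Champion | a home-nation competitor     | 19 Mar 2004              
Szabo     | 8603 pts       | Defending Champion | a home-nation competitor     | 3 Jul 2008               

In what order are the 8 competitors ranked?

Dimitriou, Adeyemi, Szabo, Okafor, Salazar, Espinoza, Andersen, Sorensen

By status category: Dimitriou, Adeyemi, Szabo and Okafor (Defending Champion); then Salazar and Espinoza (Grand Slam Winner); then Andersen (Tour Winner); then Sorensen (Qualifier).
Dimitriou, Adeyemi, Szabo and Okafor are each a home-nation competitor, so the next rule applies.
Among Dimitriou, Adeyemi, Szabo and Okafor, by date of most recent title (earlier first): Dimitriou (19 Mar 2004) before Adeyemi (9 Oct 2004) before Szabo (3 Jul 2008) before Okafor (3 Oct 2012).
Salazar and Espinoza are each not a home-nation competitor, so the next rule applies.
Salazar and Espinoza both have date of most recent title 20 Jan 2009, so the next rule applies.
Among Salazar and Espinoza, by ranking points (higher first): Salazar (6680 pts) before Espinoza (3763 pts).
Full order: Dimitriou, Adeyemi, Szabo, Okafor, Salazar, Espinoza, Andersen, Sorensen.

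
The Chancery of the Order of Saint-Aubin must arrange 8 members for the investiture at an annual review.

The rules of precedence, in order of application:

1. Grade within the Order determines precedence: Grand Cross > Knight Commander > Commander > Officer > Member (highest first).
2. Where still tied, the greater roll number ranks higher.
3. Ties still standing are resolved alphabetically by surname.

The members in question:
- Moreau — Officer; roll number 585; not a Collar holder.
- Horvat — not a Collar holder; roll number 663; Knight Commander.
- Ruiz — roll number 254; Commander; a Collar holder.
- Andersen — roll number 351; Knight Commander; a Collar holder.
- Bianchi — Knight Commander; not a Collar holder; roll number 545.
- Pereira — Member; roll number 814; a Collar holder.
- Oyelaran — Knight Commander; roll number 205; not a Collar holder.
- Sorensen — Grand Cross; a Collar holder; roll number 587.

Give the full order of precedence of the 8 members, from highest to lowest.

Sorensen, Horvat, Bianchi, Andersen, Oyelaran, Ruiz, Moreau, Pereira

By grade within the Order: Sorensen (Grand Cross); then Horvat, Bianchi, Andersen and Oyelaran (Knight Commander); then Ruiz (Commander); then Moreau (Officer); then Pereira (Member).
Among Horvat, Bianchi, Andersen and Oyelaran, by roll number (higher first): Horvat (663) before Bianchi (545) before Andersen (351) before Oyelaran (205).
Full order: Sorensen, Horvat, Bianchi, Andersen, Oyelaran, Ruiz, Moreau, Pereira.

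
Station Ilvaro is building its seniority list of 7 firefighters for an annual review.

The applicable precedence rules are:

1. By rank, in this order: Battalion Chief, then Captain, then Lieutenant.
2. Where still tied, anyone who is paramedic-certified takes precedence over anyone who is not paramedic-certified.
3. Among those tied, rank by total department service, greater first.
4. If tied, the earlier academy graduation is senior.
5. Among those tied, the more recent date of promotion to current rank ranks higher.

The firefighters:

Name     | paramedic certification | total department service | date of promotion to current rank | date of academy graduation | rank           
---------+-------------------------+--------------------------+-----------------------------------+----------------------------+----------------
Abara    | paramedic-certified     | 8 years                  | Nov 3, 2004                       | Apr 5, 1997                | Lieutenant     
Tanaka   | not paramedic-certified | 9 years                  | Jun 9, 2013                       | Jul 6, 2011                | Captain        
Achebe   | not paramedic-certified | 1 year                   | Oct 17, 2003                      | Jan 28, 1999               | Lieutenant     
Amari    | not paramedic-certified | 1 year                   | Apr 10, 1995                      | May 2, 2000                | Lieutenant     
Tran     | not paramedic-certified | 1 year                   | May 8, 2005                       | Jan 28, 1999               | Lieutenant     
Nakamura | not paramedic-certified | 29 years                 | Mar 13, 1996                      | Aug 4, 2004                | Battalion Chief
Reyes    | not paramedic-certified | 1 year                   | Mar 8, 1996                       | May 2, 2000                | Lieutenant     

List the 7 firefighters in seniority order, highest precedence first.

Nakamura, Tanaka, Abara, Tran, Achebe, Reyes, Amari

By rank: Nakamura (Battalion Chief); then Tanaka (Captain); then Abara, Tran, Achebe, Reyes and Amari (Lieutenant).
Among Abara, Tran, Achebe, Reyes and Amari, paramedic-certified before not paramedic-certified: Abara (paramedic-certified) before Tran, Achebe, Reyes and Amari (not paramedic-certified).
Tran, Achebe, Reyes and Amari all have total department service 1 year, so the next rule applies.
Among Tran, Achebe, Reyes and Amari, by date of academy graduation (earlier first): Tran and Achebe (Jan 28, 1999) before Reyes and Amari (May 2, 2000).
Among Tran and Achebe, by date of promotion to current rank (later first): Tran (May 8, 2005) before Achebe (Oct 17, 2003).
Among Reyes and Amari, by date of promotion to current rank (later first): Reyes (Mar 8, 1996) before Amari (Apr 10, 1995).
Full order: Nakamura, Tanaka, Abara, Tran, Achebe, Reyes, Amari.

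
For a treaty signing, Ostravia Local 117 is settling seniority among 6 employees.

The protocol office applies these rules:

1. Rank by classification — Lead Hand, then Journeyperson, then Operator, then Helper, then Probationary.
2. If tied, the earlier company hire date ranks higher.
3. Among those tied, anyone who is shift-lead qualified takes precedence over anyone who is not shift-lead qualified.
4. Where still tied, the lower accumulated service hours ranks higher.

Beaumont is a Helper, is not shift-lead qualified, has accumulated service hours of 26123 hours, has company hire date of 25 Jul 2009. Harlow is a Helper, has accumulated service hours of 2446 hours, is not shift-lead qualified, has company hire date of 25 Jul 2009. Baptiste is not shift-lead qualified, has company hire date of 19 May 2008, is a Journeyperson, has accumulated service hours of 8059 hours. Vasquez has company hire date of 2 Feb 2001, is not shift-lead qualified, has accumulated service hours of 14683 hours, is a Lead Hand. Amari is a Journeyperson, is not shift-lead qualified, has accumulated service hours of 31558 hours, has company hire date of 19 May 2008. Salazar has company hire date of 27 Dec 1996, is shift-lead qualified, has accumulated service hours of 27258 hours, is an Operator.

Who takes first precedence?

By classification: Vasquez (Lead Hand); then Baptiste and Amari (Journeyperson); then Salazar (Operator); then Harlow and Beaumont (Helper).
Baptiste and Amari both have company hire date 19 May 2008, so the next rule applies.
Baptiste and Amari are each not shift-lead qualified, so the next rule applies.
Among Baptiste and Amari, by accumulated service hours (lower first): Baptiste (8059 hours) before Amari (31558 hours).
Harlow and Beaumont both have company hire date 25 Jul 2009, so the next rule applies.
Harlow and Beaumont are each not shift-lead qualified, so the next rule applies.
Among Harlow and Beaumont, by accumulated service hours (lower first): Harlow (2446 hours) before Beaumont (26123 hours).
Order: Vasquez, Baptiste, Amari, Salazar, Harlow, Beaumont.

Vasquez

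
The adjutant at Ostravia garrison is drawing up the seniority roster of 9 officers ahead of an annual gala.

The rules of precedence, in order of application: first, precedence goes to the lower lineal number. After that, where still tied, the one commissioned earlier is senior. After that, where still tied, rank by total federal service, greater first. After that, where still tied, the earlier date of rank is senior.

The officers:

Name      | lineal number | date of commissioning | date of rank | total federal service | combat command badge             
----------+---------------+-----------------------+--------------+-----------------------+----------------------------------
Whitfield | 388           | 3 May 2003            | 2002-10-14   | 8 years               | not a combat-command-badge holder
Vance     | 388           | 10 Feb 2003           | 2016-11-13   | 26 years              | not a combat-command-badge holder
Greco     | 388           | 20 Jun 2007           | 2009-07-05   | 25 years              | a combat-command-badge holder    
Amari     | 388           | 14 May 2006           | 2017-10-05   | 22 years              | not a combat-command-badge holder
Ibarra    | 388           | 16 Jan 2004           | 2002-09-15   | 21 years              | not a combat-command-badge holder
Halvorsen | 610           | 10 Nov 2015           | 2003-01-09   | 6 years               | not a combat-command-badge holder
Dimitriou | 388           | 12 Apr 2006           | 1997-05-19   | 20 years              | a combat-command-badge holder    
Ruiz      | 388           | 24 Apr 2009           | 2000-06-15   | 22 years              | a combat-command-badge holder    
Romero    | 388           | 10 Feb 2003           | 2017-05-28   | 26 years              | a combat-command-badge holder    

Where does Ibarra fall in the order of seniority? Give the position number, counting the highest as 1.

4

By lineal number (lower first): Vance, Romero, Whitfield, Ibarra, Dimitriou, Amari, Greco and Ruiz (each 388); then Halvorsen (610).
Among Vance, Romero, Whitfield, Ibarra, Dimitriou, Amari, Greco and Ruiz, by date of commissioning (earlier first): Vance and Romero (10 Feb 2003) before Whitfield (3 May 2003) before Ibarra (16 Jan 2004) before Dimitriou (12 Apr 2006) before Amari (14 May 2006) before Greco (20 Jun 2007) before Ruiz (24 Apr 2009).
Vance and Romero both have total federal service 26 years, so the next rule applies.
Among Vance and Romero, by date of rank (earlier first): Vance (2016-11-13) before Romero (2017-05-28).
Order: Vance, Romero, Whitfield, Ibarra, Dimitriou, Amari, Greco, Ruiz, Halvorsen. So position 4.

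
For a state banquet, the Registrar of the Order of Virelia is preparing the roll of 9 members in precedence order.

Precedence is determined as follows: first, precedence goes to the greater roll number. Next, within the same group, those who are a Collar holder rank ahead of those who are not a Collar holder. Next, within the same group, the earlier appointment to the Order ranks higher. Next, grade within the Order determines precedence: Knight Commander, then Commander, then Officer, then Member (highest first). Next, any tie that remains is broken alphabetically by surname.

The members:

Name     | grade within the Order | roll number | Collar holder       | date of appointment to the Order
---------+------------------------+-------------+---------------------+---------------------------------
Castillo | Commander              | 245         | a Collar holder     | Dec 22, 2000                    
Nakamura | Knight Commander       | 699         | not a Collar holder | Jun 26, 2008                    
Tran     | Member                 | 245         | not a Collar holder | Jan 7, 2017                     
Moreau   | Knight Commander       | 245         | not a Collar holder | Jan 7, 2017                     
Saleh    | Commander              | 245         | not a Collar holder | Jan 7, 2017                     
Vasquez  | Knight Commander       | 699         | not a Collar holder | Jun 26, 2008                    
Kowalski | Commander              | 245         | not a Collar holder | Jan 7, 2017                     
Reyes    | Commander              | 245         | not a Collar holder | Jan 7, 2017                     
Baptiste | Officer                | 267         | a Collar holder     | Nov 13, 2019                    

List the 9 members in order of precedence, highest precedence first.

Nakamura, Vasquez, Baptiste, Castillo, Moreau, Kowalski, Reyes, Saleh, Tran

By roll number (higher first): Nakamura and Vasquez (both 699); then Baptiste (267); then Castillo, Moreau, Kowalski, Reyes, Saleh and Tran (each 245).
Nakamura and Vasquez are each not a Collar holder, so the next rule applies.
Nakamura and Vasquez both have date of appointment to the Order Jun 26, 2008, so the next rule applies.
Nakamura and Vasquez are each Knight Commander, so the next rule applies.
Among Nakamura and Vasquez, alphabetically by surname: Nakamura before Vasquez.
Among Castillo, Moreau, Kowalski, Reyes, Saleh and Tran, a Collar holder before not a Collar holder: Castillo (a Collar holder) before Moreau, Kowalski, Reyes, Saleh and Tran (not a Collar holder).
Moreau, Kowalski, Reyes, Saleh and Tran all have date of appointment to the Order Jan 7, 2017, so the next rule applies.
Among Moreau, Kowalski, Reyes, Saleh and Tran, by grade within the Order: Moreau (Knight Commander) before Kowalski, Reyes and Saleh (Commander) before Tran (Member).
Among Kowalski, Reyes and Saleh, alphabetically by surname: Kowalski before Reyes before Saleh.
Full order: Nakamura, Vasquez, Baptiste, Castillo, Moreau, Kowalski, Reyes, Saleh, Tran.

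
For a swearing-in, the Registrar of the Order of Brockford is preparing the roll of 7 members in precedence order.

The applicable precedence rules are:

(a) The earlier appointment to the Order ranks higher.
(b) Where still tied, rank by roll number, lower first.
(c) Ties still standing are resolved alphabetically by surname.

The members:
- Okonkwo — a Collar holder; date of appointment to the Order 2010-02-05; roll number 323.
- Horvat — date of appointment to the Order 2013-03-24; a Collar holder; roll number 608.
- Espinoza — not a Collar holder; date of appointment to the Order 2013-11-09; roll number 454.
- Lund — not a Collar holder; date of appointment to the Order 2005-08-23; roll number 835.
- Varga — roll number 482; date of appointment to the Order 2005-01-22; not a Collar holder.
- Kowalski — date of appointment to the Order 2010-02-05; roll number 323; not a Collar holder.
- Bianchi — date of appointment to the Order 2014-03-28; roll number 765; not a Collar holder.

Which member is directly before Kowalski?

By date of appointment to the Order (earlier first): Varga (2005-01-22); then Lund (2005-08-23); then Kowalski and Okonkwo (both 2010-02-05); then Horvat (2013-03-24); then Espinoza (2013-11-09); then Bianchi (2014-03-28).
Kowalski and Okonkwo both have roll number 323, so the next rule applies.
Among Kowalski and Okonkwo, alphabetically by surname: Kowalski before Okonkwo.
Order: Varga, Lund, Kowalski, Okonkwo, Horvat, Espinoza, Bianchi.

Lund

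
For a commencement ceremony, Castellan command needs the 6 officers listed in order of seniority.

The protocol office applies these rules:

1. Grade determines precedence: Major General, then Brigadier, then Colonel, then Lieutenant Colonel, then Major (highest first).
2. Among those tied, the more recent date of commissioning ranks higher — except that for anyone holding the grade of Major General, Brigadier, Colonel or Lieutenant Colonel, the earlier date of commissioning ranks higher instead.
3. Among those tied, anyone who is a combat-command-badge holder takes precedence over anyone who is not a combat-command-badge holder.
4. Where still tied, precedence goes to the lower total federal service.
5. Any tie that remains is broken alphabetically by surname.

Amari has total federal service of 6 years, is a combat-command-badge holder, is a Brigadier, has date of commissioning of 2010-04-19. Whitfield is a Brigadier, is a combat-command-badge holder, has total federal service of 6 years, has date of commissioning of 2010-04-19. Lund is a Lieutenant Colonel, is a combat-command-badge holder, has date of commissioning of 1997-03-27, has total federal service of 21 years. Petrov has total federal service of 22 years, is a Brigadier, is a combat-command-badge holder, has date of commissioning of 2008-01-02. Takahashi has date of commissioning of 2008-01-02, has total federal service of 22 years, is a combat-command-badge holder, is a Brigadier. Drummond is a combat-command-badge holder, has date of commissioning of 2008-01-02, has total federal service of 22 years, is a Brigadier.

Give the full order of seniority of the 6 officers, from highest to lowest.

By grade: Drummond, Petrov, Takahashi, Amari and Whitfield (Brigadier); then Lund (Lieutenant Colonel).
Among Drummond, Petrov, Takahashi, Amari and Whitfield, by date of commissioning (earlier first) (reversed rule for this group): Drummond, Petrov and Takahashi (2008-01-02) before Amari and Whitfield (2010-04-19).
Drummond, Petrov and Takahashi are each a combat-command-badge holder, so the next rule applies.
Drummond, Petrov and Takahashi all have total federal service 22 years, so the next rule applies.
Among Drummond, Petrov and Takahashi, alphabetically by surname: Drummond before Petrov before Takahashi.
Amari and Whitfield are each a combat-command-badge holder, so the next rule applies.
Amari and Whitfield both have total federal service 6 years, so the next rule applies.
Among Amari and Whitfield, alphabetically by surname: Amari before Whitfield.
Full order: Drummond, Petrov, Takahashi, Amari, Whitfield, Lund.

Drummond, Petrov, Takahashi, Amari, Whitfield, Lund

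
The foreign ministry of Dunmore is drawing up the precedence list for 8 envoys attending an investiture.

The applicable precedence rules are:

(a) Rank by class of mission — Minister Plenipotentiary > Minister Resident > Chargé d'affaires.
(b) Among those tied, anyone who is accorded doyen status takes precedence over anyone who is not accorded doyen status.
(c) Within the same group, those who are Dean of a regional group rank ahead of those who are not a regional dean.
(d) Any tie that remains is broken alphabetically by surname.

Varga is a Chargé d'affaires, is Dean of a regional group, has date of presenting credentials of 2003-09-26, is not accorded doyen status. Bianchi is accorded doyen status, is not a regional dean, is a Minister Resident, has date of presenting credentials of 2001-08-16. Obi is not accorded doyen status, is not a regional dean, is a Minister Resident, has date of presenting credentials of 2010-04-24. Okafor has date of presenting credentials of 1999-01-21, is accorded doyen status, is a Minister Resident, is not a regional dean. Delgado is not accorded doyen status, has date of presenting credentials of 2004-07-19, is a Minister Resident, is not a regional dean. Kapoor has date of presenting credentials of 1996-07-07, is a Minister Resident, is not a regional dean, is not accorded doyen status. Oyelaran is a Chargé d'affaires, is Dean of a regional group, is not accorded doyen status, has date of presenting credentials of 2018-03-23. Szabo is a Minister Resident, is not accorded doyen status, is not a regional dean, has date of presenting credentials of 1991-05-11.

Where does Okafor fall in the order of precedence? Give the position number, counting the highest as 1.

By class of mission: Bianchi, Okafor, Delgado, Kapoor, Obi and Szabo (Minister Resident); then Oyelaran and Varga (Chargé d'affaires).
Among Bianchi, Okafor, Delgado, Kapoor, Obi and Szabo, accorded doyen status before not accorded doyen status: Bianchi and Okafor (accorded doyen status) before Delgado, Kapoor, Obi and Szabo (not accorded doyen status).
Bianchi and Okafor are each not a regional dean, so the next rule applies.
Among Bianchi and Okafor, alphabetically by surname: Bianchi before Okafor.
Delgado, Kapoor, Obi and Szabo are each not a regional dean, so the next rule applies.
Among Delgado, Kapoor, Obi and Szabo, alphabetically by surname: Delgado before Kapoor before Obi before Szabo.
Oyelaran and Varga are each not accorded doyen status, so the next rule applies.
Oyelaran and Varga are each Dean of a regional group, so the next rule applies.
Among Oyelaran and Varga, alphabetically by surname: Oyelaran before Varga.
Order: Bianchi, Okafor, Delgado, Kapoor, Obi, Szabo, Oyelaran, Varga. So position 2.

2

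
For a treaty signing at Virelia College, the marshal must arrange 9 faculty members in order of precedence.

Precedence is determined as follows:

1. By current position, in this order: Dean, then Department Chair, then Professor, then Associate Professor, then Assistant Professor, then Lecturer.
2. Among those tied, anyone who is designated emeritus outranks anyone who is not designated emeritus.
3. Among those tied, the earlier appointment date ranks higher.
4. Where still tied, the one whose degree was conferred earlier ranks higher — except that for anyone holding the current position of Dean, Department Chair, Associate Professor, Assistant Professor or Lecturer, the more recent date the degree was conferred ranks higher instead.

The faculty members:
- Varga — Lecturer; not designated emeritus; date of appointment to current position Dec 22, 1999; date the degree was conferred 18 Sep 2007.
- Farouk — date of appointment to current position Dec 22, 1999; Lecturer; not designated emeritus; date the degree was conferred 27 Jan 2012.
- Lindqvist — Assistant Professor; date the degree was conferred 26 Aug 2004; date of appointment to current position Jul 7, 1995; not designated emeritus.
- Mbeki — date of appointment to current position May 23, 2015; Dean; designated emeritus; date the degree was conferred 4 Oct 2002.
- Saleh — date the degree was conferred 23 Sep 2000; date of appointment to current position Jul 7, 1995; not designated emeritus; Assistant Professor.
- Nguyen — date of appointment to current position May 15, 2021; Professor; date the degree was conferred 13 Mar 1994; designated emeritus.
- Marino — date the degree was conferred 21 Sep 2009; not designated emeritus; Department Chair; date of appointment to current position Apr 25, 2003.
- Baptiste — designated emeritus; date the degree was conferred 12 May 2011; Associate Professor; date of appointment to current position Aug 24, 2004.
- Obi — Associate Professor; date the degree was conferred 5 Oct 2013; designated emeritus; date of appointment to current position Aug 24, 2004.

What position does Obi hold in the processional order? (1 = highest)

4

By current position: Mbeki (Dean); then Marino (Department Chair); then Nguyen (Professor); then Obi and Baptiste (Associate Professor); then Lindqvist and Saleh (Assistant Professor); then Farouk and Varga (Lecturer).
Obi and Baptiste are each designated emeritus, so the next rule applies.
Obi and Baptiste both have date of appointment to current position Aug 24, 2004, so the next rule applies.
Among Obi and Baptiste, by date the degree was conferred (later first) (reversed rule for this group): Obi (5 Oct 2013) before Baptiste (12 May 2011).
Lindqvist and Saleh are each not designated emeritus, so the next rule applies.
Lindqvist and Saleh both have date of appointment to current position Jul 7, 1995, so the next rule applies.
Among Lindqvist and Saleh, by date the degree was conferred (later first) (reversed rule for this group): Lindqvist (26 Aug 2004) before Saleh (23 Sep 2000).
Farouk and Varga are each not designated emeritus, so the next rule applies.
Farouk and Varga both have date of appointment to current position Dec 22, 1999, so the next rule applies.
Among Farouk and Varga, by date the degree was conferred (later first) (reversed rule for this group): Farouk (27 Jan 2012) before Varga (18 Sep 2007).
Order: Mbeki, Marino, Nguyen, Obi, Baptiste, Lindqvist, Saleh, Farouk, Varga. So position 4.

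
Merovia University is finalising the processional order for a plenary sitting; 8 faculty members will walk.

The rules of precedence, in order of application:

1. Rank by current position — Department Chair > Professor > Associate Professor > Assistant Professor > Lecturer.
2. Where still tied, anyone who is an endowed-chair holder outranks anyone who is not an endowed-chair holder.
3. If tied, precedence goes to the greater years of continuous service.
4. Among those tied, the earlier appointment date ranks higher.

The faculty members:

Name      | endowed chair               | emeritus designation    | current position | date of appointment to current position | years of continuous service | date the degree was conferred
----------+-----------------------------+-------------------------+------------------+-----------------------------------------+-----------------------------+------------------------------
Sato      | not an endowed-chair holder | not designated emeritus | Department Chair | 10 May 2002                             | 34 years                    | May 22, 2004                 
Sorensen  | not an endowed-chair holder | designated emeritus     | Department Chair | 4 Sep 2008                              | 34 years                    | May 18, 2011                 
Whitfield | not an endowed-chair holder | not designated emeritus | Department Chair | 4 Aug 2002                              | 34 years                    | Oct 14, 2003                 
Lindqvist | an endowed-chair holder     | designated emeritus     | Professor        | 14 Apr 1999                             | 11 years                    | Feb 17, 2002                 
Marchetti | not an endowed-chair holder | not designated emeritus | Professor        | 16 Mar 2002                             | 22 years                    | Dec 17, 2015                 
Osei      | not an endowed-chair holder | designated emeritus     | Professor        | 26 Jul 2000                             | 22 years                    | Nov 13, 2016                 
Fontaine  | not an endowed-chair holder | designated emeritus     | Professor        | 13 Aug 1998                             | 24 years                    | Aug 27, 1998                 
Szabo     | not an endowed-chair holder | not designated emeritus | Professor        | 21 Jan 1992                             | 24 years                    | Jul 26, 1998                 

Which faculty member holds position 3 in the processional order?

By current position: Sato, Whitfield and Sorensen (Department Chair); then Lindqvist, Szabo, Fontaine, Osei and Marchetti (Professor).
Sato, Whitfield and Sorensen are each not an endowed-chair holder, so the next rule applies.
Sato, Whitfield and Sorensen all have years of continuous service 34 years, so the next rule applies.
Among Sato, Whitfield and Sorensen, by date of appointment to current position (earlier first): Sato (10 May 2002) before Whitfield (4 Aug 2002) before Sorensen (4 Sep 2008).
Among Lindqvist, Szabo, Fontaine, Osei and Marchetti, an endowed-chair holder before not an endowed-chair holder: Lindqvist (an endowed-chair holder) before Szabo, Fontaine, Osei and Marchetti (not an endowed-chair holder).
Among Szabo, Fontaine, Osei and Marchetti, by years of continuous service (higher first): Szabo and Fontaine (24 years) before Osei and Marchetti (22 years).
Among Szabo and Fontaine, by date of appointment to current position (earlier first): Szabo (21 Jan 1992) before Fontaine (13 Aug 1998).
Among Osei and Marchetti, by date of appointment to current position (earlier first): Osei (26 Jul 2000) before Marchetti (16 Mar 2002).
Order: Sato, Whitfield, Sorensen, Lindqvist, Szabo, Fontaine, Osei, Marchetti.

Sorensen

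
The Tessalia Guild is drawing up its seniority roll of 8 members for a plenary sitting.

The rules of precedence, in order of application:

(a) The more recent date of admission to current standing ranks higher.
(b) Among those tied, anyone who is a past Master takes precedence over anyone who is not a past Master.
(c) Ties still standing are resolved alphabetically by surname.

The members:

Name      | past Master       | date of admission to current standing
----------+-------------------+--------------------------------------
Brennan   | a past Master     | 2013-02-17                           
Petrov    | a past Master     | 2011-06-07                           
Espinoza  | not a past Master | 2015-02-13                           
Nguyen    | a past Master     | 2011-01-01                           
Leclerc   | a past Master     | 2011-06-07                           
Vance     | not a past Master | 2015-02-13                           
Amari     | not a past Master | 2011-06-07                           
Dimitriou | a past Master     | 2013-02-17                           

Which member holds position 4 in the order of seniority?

By date of admission to current standing (later first): Espinoza and Vance (both 2015-02-13); then Brennan and Dimitriou (both 2013-02-17); then Leclerc, Petrov and Amari (each 2011-06-07); then Nguyen (2011-01-01).
Espinoza and Vance are each not a past Master, so the next rule applies.
Among Espinoza and Vance, alphabetically by surname: Espinoza before Vance.
Brennan and Dimitriou are each a past Master, so the next rule applies.
Among Brennan and Dimitriou, alphabetically by surname: Brennan before Dimitriou.
Among Leclerc, Petrov and Amari, a past Master before not a past Master: Leclerc and Petrov (a past Master) before Amari (not a past Master).
Among Leclerc and Petrov, alphabetically by surname: Leclerc before Petrov.
Order: Espinoza, Vance, Brennan, Dimitriou, Leclerc, Petrov, Amari, Nguyen.

Dimitriou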